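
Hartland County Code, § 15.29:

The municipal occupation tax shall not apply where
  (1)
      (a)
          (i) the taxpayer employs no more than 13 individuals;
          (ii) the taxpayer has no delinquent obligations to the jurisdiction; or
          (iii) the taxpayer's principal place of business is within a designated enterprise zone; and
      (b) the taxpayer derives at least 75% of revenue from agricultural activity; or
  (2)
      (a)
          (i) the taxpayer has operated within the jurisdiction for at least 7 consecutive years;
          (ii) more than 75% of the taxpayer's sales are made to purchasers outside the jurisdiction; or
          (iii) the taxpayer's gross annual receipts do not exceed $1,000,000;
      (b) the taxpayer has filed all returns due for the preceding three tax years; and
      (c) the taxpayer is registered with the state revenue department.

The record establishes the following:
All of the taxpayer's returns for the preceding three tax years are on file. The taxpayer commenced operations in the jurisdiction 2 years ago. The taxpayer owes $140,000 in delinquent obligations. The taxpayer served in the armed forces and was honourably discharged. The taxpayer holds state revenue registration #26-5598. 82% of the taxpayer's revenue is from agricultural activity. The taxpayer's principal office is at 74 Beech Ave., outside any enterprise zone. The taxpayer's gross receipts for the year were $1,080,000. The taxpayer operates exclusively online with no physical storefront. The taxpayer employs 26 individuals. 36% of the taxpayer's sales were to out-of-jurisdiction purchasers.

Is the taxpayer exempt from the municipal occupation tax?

(i) ≤ 13 employees — not satisfied.
(ii) no delinquency — not met.
(iii) in enterprise zone — not satisfied.
So (a) is not satisfied (F OR F OR F).
(b) ≥75% agricultural — holds.
So (1) is not satisfied (F AND T).
(i) ≥ 7 yrs in jurisdiction — not met.
(ii) >75% out-of-jur. sales — fails.
(iii) receipts ≤ $1,000,000 — not satisfied.
(a): F OR F OR F → false.
(b) returns current — met.
(c) state-registered — satisfied.
(2): F AND T AND T → false.
Overall: F OR F → false.

No — not exempt.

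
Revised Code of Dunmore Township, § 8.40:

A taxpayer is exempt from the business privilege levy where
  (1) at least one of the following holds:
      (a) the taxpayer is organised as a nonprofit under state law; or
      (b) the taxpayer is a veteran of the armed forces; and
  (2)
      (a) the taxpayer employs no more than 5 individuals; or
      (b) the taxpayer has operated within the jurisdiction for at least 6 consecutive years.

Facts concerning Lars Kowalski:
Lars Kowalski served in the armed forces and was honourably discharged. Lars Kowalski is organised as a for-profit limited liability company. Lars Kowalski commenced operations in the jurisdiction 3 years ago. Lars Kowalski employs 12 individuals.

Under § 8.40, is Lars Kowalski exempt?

(a) nonprofit — not satisfied.
(b) veteran — satisfied.
So (1) is satisfied (F OR T).
(a) ≤ 5 employees — fails.
(b) ≥ 6 yrs in jurisdiction — not satisfied.
So (2) is not satisfied (F OR F).
Overall = T AND F = false.

No — not exempt.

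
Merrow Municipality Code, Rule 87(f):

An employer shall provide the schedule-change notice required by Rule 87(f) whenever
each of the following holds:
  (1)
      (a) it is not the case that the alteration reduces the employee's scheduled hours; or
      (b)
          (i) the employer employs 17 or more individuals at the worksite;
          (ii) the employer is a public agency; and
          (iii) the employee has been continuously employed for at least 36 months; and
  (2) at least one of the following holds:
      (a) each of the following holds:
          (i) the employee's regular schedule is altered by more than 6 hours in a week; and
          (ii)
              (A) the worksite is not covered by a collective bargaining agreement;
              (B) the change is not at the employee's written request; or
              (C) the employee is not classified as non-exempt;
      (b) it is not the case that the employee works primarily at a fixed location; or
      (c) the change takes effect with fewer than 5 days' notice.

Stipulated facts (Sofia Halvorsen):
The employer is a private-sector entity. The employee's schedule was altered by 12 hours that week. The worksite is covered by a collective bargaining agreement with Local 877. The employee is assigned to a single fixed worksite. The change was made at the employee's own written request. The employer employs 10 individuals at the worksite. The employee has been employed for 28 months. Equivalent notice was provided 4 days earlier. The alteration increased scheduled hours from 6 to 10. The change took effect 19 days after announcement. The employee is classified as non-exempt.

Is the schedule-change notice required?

(a) not (hours reduced) — holds.
(i) ≥ 17 at site — not met.
(ii) public agency — not met.
(iii) tenure ≥ 36 mo. — fails.
(b): F AND F AND F → false.
(1) = T OR F = true.
(i) schedule shift > 6h — satisfied.
(A) no CBA — not met.
(B) not employee-requested — fails.
(C) not (non-exempt) — fails.
So (ii) is not satisfied (F OR F OR F).
(a) = T AND F = false.
(b) not (fixed location) — not satisfied.
(c) < 5 days' notice — not satisfied.
(2): F OR F OR F → false.
Overall = T AND F = false.

No — not required.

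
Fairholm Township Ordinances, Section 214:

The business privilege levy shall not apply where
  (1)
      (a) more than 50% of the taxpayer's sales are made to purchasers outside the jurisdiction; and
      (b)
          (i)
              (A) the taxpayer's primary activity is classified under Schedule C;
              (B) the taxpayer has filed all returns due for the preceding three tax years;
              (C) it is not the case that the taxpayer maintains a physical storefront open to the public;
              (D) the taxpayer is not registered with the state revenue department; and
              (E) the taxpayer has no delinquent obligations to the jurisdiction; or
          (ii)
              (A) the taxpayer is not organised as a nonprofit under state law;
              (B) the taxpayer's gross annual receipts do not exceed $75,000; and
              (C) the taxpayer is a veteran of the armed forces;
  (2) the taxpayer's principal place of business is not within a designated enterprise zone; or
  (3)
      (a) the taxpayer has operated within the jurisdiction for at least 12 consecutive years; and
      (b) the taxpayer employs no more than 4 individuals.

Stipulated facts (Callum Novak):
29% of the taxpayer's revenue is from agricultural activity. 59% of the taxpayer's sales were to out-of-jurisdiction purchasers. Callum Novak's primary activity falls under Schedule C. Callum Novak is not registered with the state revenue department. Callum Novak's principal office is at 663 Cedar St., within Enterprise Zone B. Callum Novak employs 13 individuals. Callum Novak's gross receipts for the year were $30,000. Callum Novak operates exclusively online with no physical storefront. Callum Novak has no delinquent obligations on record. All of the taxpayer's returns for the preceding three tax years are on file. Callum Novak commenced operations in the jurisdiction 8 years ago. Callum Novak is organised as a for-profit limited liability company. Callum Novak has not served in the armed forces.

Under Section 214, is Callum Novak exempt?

Yes — exempt.

(a) >50% out-of-jur. sales — met.
(A) Schedule C activity — holds.
(B) returns current — holds.
(C) not (has storefront) — holds.
(D) not (state-registered) — holds.
(E) no delinquency — satisfied.
(i) = T AND T AND T AND T AND T = true.
(A) not (nonprofit) — satisfied.
(B) receipts ≤ $75,000 — met.
(C) veteran — not satisfied.
So (ii) is not satisfied (T AND T AND F).
(b): T OR F → true.
(1): T AND T → true.
(2) not (in enterprise zone) — not satisfied.
(a) ≥ 12 yrs in jurisdiction — fails.
(b) ≤ 4 employees — not satisfied.
(3) = F AND F = false.
Overall = T OR F OR F = true.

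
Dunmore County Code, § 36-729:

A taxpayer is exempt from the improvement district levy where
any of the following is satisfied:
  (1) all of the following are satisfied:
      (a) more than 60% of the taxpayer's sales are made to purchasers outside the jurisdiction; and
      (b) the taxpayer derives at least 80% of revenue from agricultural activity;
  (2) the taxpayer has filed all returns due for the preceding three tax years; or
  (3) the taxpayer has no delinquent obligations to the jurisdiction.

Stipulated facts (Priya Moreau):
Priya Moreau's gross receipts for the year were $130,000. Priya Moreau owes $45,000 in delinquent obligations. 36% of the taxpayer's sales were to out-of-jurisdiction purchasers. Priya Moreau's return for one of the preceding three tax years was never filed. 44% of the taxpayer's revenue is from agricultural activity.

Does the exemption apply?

(a) >60% out-of-jur. sales — not satisfied.
(b) ≥80% agricultural — fails.
(1): F AND F → false.
(2) returns current — not met.
(3) no delinquency — not satisfied.
Overall = F OR F OR F = false.

No — not exempt.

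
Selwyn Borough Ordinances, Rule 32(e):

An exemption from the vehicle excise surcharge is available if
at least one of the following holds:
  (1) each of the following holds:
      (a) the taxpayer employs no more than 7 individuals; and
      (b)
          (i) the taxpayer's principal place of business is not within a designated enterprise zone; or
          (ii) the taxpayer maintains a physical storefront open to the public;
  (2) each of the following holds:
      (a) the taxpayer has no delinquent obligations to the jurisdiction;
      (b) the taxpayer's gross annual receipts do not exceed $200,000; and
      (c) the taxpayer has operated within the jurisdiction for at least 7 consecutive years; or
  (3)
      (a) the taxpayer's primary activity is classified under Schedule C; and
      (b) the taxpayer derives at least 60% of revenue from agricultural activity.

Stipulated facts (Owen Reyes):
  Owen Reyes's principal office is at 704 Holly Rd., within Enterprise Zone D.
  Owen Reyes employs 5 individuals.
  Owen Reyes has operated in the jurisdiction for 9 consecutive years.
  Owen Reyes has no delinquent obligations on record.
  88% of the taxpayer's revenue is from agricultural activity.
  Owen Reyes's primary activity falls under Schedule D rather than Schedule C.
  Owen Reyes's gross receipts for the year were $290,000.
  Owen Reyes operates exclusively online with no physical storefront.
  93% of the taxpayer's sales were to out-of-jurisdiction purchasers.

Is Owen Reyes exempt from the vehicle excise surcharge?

No — not exempt.

(a) ≤ 7 employees — satisfied.
(i) not (in enterprise zone) — not met.
(ii) has storefront — fails.
(b): F OR F → false.
(1) = T AND F = false.
(a) no delinquency — met.
(b) receipts ≤ $200,000 — not satisfied.
(c) ≥ 7 yrs in jurisdiction — met.
(2) = T AND F AND T = false.
(a) Schedule C activity — not met.
(b) ≥60% agricultural — met.
(3): F AND T → false.
Overall: F OR F OR F → false.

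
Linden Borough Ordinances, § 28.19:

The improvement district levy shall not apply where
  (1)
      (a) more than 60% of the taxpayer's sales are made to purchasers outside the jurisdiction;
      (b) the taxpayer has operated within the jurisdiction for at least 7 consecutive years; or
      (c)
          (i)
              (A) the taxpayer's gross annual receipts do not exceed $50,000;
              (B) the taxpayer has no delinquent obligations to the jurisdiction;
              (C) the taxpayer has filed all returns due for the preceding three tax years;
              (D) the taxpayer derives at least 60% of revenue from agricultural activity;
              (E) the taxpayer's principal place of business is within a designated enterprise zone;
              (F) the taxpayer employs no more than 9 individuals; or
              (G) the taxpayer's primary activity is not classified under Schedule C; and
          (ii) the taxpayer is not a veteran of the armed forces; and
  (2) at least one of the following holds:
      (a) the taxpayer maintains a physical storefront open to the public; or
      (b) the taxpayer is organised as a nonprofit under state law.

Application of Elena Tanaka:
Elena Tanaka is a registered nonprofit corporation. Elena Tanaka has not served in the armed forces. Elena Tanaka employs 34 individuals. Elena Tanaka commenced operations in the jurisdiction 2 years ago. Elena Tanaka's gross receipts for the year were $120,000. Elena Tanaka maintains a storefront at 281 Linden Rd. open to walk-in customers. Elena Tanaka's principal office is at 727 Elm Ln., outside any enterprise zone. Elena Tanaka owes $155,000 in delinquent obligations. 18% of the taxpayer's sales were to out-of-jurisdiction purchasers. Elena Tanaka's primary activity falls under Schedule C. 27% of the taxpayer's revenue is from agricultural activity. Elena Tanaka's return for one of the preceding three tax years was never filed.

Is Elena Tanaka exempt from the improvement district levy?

(a) >60% out-of-jur. sales — not satisfied.
(b) ≥ 7 yrs in jurisdiction — fails.
(A) receipts ≤ $50,000 — not met.
(B) no delinquency — not met.
(C) returns current — fails.
(D) ≥60% agricultural — fails.
(E) in enterprise zone — not satisfied.
(F) ≤ 9 employees — not satisfied.
(G) not (Schedule C activity) — not satisfied.
(i): F OR F OR F OR F OR F OR F OR F → false.
(ii) not (veteran) — met.
(c) = F AND T = false.
(1): F OR F OR F → false.
(a) has storefront — satisfied.
(b) nonprofit — met.
(2): T OR T → true.
Overall = F AND T = false.

No — not exempt.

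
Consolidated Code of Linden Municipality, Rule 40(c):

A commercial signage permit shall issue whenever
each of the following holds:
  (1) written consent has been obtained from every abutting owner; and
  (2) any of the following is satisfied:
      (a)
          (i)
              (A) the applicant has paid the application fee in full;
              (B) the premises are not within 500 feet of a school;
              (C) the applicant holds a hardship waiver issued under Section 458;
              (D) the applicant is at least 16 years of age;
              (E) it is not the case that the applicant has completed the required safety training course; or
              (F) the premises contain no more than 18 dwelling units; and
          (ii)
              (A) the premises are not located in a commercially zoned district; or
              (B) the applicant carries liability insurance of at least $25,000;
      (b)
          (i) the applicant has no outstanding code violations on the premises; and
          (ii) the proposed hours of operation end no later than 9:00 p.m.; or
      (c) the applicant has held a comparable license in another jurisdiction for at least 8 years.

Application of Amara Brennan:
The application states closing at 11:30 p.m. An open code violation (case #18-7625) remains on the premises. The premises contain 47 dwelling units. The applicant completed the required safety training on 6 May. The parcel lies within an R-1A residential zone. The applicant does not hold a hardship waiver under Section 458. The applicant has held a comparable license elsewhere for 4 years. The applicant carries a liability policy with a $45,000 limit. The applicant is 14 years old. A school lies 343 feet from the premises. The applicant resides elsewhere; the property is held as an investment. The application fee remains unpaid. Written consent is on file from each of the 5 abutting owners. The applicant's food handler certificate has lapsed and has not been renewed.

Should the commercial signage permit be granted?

(1) all abutters consent — met.
(A) fee paid — fails.
(B) ≥500 ft from school — not met.
(C) hardship waiver — not satisfied.
(D) age ≥ 16 — not satisfied.
(E) not (safety training) — fails.
(F) ≤ 18 units — not met.
(i): F OR F OR F OR F OR F OR F → false.
(A) not (commercially zoned) — satisfied.
(B) insurance ≥ $25,000 — holds.
(ii): T OR T → true.
(a): F AND T → false.
(i) no code violations — not met.
(ii) closes by 9 p.m. — fails.
So (b) is not satisfied (F AND F).
(c) prior license ≥ 8 yr — not satisfied.
So (2) is not satisfied (F OR F OR F).
Overall = T AND F = false.

No — denied.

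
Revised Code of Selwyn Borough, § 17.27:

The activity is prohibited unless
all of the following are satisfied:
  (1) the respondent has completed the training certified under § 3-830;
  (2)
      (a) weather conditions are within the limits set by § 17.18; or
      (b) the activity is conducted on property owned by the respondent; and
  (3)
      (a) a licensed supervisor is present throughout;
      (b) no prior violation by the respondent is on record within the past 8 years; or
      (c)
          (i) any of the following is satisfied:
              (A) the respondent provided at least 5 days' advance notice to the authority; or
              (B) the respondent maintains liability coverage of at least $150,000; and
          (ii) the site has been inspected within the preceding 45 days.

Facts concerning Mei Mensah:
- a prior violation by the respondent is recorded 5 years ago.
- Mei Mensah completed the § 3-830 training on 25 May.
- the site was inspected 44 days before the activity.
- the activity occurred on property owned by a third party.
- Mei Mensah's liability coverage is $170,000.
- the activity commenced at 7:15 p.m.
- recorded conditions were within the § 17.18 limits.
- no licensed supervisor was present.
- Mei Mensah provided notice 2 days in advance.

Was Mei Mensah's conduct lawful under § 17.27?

(1) training certified — holds.
(a) weather ok — satisfied.
(b) own property — not met.
(2) = T OR F = true.
(a) supervisor present — fails.
(b) no prior violation — not satisfied.
(A) ≥5 days' notice — not met.
(B) coverage ≥ $150,000 — holds.
(i) = F OR T = true.
(ii) site inspected — satisfied.
So (c) is satisfied (T AND T).
So (3) is satisfied (F OR F OR T).
So Overall is satisfied (T AND T AND T).

Yes — lawful.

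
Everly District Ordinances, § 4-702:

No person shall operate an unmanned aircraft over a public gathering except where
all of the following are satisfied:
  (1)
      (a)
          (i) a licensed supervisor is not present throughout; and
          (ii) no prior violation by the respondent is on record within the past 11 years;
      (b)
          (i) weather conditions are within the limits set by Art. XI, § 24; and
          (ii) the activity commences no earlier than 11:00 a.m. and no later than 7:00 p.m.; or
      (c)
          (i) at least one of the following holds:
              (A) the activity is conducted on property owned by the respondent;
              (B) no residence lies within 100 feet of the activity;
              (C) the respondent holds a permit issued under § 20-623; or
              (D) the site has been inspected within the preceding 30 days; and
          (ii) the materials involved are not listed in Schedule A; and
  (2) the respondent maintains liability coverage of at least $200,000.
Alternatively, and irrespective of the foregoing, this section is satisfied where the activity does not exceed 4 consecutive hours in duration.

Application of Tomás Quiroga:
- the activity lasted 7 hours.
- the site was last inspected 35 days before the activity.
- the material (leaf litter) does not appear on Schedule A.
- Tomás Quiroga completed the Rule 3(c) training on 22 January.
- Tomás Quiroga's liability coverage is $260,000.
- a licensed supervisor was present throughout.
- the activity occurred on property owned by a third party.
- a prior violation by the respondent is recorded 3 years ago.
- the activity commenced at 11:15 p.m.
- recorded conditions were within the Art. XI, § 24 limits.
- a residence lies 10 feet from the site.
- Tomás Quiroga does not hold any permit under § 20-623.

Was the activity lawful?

(i) not (supervisor present) — fails.
(ii) no prior violation — fails.
So (a) is not satisfied (F AND F).
(i) weather ok — holds.
(ii) start within hours — not satisfied.
(b) = T AND F = false.
(A) own property — fails.
(B) no residence in 100 ft — not satisfied.
(C) holds permit — not met.
(D) site inspected — fails.
(i) = F OR F OR F OR F = false.
(ii) not (Schedule A material) — met.
(c): F AND T → false.
So (1) is not satisfied (F OR F OR F).
(2) coverage ≥ $200,000 — met.
Overall: F AND T → false.
Exception (≤ 4 hrs duration) — not satisfied.
Result: main false OR exception false → false.

No — unlawful.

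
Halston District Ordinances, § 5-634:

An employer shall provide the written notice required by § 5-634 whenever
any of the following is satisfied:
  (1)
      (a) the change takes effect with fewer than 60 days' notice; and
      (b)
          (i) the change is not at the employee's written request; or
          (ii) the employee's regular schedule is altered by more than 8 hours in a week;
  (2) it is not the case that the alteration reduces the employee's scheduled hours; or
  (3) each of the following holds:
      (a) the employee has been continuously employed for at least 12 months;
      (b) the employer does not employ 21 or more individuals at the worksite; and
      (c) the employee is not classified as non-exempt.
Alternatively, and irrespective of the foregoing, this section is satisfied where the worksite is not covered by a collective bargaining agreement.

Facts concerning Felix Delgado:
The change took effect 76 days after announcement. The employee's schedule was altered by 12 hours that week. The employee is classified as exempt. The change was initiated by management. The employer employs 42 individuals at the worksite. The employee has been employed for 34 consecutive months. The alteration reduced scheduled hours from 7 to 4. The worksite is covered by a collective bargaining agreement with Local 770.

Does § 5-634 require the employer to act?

No — not required.

(a) < 60 days' notice — fails.
(i) not employee-requested — holds.
(ii) schedule shift > 8h — satisfied.
(b): T OR T → true.
(1) = F AND T = false.
(2) not (hours reduced) — not satisfied.
(a) tenure ≥ 12 mo. — met.
(b) not (≥ 21 at site) — not satisfied.
(c) not (non-exempt) — holds.
So (3) is not satisfied (T AND F AND T).
So Overall is not satisfied (F OR F OR F).
Exception (no CBA) — not satisfied.
Result: main false OR exception false → false.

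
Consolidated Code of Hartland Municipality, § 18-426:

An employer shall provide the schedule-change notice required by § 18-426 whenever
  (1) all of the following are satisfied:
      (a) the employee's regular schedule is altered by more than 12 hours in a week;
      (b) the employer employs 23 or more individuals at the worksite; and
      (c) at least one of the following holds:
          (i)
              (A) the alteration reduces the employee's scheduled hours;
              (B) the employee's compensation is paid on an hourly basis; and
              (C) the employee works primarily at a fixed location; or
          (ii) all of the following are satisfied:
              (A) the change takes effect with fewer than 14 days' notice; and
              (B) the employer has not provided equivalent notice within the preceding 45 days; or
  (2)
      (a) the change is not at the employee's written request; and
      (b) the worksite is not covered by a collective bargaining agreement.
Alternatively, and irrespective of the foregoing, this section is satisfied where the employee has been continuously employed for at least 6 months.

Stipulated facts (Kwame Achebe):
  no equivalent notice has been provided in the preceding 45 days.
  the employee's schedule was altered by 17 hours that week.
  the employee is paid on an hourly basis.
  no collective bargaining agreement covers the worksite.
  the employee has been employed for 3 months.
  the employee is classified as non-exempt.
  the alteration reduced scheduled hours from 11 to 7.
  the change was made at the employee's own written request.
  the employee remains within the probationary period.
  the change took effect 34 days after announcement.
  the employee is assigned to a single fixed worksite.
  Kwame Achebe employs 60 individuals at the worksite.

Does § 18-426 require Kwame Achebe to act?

(a) schedule shift > 12h — holds.
(b) ≥ 23 at site — satisfied.
(A) hours reduced — met.
(B) hourly-paid — holds.
(C) fixed location — satisfied.
(i) = T AND T AND T = true.
(A) < 14 days' notice — not met.
(B) no recent notice — met.
So (ii) is not satisfied (F AND T).
(c): T OR F → true.
So (1) is satisfied (T AND T AND T).
(a) not employee-requested — not met.
(b) no CBA — met.
(2): F AND T → false.
So Overall is satisfied (T OR F).
Exception (tenure ≥ 6 mo.) — not satisfied.
Result: main true OR exception false → true.

Yes — required.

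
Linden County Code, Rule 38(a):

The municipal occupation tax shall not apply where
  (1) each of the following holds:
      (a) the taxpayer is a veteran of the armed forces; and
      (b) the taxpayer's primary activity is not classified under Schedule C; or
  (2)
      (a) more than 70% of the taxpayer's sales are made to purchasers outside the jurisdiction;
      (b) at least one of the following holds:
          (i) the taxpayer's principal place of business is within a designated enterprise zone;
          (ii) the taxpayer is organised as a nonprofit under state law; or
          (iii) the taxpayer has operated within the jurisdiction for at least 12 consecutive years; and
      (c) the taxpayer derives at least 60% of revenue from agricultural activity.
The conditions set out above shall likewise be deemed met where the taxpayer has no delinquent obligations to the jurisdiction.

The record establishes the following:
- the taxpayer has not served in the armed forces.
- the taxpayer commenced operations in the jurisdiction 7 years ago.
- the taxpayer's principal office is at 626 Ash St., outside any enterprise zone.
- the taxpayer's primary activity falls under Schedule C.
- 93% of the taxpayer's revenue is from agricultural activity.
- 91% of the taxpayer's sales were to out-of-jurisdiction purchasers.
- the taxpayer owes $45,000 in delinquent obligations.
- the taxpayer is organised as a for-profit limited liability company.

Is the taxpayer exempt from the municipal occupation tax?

No — not exempt.

(a) veteran — not satisfied.
(b) not (Schedule C activity) — fails.
So (1) is not satisfied (F AND F).
(a) >70% out-of-jur. sales — met.
(i) in enterprise zone — not satisfied.
(ii) nonprofit — not satisfied.
(iii) ≥ 12 yrs in jurisdiction — not satisfied.
(b): F OR F OR F → false.
(c) ≥60% agricultural — met.
So (2) is not satisfied (T AND F AND T).
So Overall is not satisfied (F OR F).
Exception (no delinquency) — not satisfied.
Result: main false OR exception false → false.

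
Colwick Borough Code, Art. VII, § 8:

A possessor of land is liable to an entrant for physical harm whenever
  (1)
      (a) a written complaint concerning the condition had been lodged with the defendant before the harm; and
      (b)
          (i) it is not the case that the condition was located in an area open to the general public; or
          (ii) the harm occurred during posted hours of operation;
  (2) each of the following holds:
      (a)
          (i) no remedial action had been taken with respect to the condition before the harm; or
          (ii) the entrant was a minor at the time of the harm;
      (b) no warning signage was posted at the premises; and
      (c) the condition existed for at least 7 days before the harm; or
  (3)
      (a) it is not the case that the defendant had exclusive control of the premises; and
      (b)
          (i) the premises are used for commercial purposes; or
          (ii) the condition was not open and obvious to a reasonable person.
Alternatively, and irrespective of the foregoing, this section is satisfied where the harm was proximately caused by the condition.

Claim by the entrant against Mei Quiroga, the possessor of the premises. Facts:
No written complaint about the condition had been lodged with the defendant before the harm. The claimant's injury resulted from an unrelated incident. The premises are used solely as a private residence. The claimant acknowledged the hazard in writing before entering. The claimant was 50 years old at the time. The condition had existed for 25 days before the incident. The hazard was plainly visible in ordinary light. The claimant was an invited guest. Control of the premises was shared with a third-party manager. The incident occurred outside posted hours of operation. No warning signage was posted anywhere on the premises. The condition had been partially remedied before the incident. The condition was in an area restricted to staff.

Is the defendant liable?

No — not liable.

(a) complaint lodged — not met.
(i) not (public area) — met.
(ii) during posted hours — fails.
(b): T OR F → true.
So (1) is not satisfied (F AND T).
(i) no remedial action — not met.
(ii) entrant a minor — not met.
(a): F OR F → false.
(b) no signage posted — holds.
(c) condition ≥7 days old — met.
(2): F AND T AND T → false.
(a) not (exclusive control) — met.
(i) commercial use — not met.
(ii) not open/obvious — fails.
(b) = F OR F = false.
(3): T AND F → false.
Overall = F OR F OR F = false.
Exception (proximate cause) — not satisfied.
Result: main false OR exception false → false.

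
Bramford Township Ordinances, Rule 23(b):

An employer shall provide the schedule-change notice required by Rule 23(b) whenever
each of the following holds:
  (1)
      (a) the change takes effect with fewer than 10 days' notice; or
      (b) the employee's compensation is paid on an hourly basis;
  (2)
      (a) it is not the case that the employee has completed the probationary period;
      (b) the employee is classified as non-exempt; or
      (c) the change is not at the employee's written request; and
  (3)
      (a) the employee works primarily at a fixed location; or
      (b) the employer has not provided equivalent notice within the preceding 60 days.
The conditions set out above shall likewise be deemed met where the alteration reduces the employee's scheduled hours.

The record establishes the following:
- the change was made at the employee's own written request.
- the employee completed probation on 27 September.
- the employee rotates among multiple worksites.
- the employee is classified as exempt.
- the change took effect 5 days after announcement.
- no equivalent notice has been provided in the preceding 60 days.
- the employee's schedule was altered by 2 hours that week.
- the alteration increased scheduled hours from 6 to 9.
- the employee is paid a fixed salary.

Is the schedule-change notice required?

(a) < 10 days' notice — met.
(b) hourly-paid — fails.
(1): T OR F → true.
(a) not (past probation) — not met.
(b) non-exempt — not satisfied.
(c) not employee-requested — not satisfied.
(2) = F OR F OR F = false.
(a) fixed location — not satisfied.
(b) no recent notice — holds.
(3): F OR T → true.
So Overall is not satisfied (T AND F AND T).
Exception (hours reduced) — not satisfied.
Result: main false OR exception false → false.

No — not required.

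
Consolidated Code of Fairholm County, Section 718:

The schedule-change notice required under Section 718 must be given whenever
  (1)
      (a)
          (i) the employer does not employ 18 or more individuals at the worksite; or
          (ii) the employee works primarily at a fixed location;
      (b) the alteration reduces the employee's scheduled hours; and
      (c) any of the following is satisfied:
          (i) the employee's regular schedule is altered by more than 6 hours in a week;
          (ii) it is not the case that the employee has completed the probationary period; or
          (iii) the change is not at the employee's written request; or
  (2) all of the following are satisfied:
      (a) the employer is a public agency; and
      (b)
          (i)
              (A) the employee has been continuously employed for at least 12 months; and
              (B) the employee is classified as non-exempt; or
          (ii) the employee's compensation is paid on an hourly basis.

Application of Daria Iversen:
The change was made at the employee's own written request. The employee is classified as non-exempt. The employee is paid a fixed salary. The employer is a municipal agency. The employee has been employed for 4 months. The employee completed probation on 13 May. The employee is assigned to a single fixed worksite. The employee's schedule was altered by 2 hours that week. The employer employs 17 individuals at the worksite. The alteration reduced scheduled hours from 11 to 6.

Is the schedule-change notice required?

No — not required.

(i) not (≥ 18 at site) — met.
(ii) fixed location — satisfied.
So (a) is satisfied (T OR T).
(b) hours reduced — satisfied.
(i) schedule shift > 6h — not met.
(ii) not (past probation) — not satisfied.
(iii) not employee-requested — not satisfied.
(c) = F OR F OR F = false.
(1): T AND T AND F → false.
(a) public agency — met.
(A) tenure ≥ 12 mo. — fails.
(B) non-exempt — met.
(i) = F AND T = false.
(ii) hourly-paid — not satisfied.
(b): F OR F → false.
(2): T AND F → false.
Overall: F OR F → false.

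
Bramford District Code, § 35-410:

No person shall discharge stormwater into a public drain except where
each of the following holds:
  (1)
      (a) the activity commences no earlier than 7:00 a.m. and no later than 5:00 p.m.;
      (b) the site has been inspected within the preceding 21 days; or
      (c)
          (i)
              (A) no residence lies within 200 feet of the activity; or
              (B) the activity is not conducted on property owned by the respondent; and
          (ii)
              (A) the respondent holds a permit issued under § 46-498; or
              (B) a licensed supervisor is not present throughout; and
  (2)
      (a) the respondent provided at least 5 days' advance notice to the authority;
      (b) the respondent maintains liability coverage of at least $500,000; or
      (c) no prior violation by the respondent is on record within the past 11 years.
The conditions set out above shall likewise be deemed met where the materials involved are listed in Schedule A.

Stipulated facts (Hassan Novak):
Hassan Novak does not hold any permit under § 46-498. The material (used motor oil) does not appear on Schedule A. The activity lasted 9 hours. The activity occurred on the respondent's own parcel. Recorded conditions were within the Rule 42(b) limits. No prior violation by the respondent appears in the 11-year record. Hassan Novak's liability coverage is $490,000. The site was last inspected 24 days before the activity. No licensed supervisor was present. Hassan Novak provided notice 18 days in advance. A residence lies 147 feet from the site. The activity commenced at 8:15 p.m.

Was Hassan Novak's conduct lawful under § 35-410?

No — unlawful.

(a) start within hours — not met.
(b) site inspected — not satisfied.
(A) no residence in 200 ft — not satisfied.
(B) not (own property) — not satisfied.
(i): F OR F → false.
(A) holds permit — fails.
(B) not (supervisor present) — met.
(ii) = F OR T = true.
(c): F AND T → false.
(1) = F OR F OR F = false.
(a) ≥5 days' notice — met.
(b) coverage ≥ $500,000 — not satisfied.
(c) no prior violation — satisfied.
(2) = T OR F OR T = true.
Overall = F AND T = false.
Exception (Schedule A material) — not satisfied.
Result: main false OR exception false → false.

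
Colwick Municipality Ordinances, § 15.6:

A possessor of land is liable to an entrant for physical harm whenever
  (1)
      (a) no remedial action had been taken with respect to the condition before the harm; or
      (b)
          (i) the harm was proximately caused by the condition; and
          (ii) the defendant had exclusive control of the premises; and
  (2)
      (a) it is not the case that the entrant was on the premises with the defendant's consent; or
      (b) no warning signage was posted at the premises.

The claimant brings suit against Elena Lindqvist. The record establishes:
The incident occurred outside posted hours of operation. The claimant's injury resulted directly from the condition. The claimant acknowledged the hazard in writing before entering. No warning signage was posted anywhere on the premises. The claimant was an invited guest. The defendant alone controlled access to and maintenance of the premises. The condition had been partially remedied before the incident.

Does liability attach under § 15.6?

(a) no remedial action — not satisfied.
(i) proximate cause — satisfied.
(ii) exclusive control — holds.
So (b) is satisfied (T AND T).
(1) = F OR T = true.
(a) not (consent to enter) — not met.
(b) no signage posted — met.
(2): F OR T → true.
Overall = T AND T = true.

Yes — liable.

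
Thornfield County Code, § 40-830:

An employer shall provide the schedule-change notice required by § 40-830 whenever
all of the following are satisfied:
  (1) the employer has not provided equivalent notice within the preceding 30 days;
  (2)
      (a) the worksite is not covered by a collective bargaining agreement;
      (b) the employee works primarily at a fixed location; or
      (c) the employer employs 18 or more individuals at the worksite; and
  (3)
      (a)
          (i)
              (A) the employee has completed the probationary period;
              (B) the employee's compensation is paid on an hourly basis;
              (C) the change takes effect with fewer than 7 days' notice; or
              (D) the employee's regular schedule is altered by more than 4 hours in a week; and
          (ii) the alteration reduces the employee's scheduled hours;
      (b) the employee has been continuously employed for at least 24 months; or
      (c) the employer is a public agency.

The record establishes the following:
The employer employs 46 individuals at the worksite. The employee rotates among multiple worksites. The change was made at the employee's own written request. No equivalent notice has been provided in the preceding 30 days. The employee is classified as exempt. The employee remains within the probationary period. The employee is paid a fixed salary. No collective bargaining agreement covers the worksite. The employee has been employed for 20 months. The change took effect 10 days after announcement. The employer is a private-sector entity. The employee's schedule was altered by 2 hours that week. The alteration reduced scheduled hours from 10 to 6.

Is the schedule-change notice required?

No — not required.

(1) no recent notice — satisfied.
(a) no CBA — satisfied.
(b) fixed location — not satisfied.
(c) ≥ 18 at site — holds.
(2): T OR F OR T → true.
(A) past probation — fails.
(B) hourly-paid — not met.
(C) < 7 days' notice — fails.
(D) schedule shift > 4h — not satisfied.
(i) = F OR F OR F OR F = false.
(ii) hours reduced — met.
(a): F AND T → false.
(b) tenure ≥ 24 mo. — not met.
(c) public agency — not met.
So (3) is not satisfied (F OR F OR F).
Overall = T AND T AND F = false.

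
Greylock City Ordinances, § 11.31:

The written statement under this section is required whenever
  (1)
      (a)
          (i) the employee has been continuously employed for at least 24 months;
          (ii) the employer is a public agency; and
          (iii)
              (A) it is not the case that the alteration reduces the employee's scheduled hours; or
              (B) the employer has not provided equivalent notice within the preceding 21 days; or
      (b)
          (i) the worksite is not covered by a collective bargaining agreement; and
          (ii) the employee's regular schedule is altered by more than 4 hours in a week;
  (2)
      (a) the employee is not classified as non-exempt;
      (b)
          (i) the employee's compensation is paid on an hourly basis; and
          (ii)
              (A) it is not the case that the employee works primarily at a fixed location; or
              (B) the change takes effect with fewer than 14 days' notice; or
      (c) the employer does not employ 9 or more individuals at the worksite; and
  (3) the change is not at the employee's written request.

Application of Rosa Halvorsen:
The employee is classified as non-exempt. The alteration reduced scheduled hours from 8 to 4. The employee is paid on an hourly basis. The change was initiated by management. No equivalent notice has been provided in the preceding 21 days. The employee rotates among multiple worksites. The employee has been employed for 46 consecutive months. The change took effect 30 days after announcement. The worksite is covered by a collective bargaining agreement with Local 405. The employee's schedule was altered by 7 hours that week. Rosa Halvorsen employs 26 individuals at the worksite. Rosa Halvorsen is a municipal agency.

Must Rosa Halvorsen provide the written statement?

(i) tenure ≥ 24 mo. — satisfied.
(ii) public agency — met.
(A) not (hours reduced) — fails.
(B) no recent notice — satisfied.
(iii) = F OR T = true.
(a): T AND T AND T → true.
(i) no CBA — not met.
(ii) schedule shift > 4h — met.
(b) = F AND T = false.
So (1) is satisfied (T OR F).
(a) not (non-exempt) — not satisfied.
(i) hourly-paid — satisfied.
(A) not (fixed location) — met.
(B) < 14 days' notice — not met.
So (ii) is satisfied (T OR F).
(b): T AND T → true.
(c) not (≥ 9 at site) — fails.
So (2) is satisfied (F OR T OR F).
(3) not employee-requested — met.
Overall: T AND T AND T → true.

Yes — required.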